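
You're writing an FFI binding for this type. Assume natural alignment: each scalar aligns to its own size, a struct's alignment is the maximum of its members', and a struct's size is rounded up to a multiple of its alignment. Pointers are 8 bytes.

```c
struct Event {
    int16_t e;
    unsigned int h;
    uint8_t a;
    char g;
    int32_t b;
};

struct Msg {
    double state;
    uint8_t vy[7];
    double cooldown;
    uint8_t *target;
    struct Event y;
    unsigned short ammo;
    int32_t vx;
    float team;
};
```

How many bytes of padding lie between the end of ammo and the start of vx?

Event: @0: e [2B, align 2] → 2; +2 pad (align 4); @4: h [4B, align 4] → 8; @8: a [1B, align 1] → 9; @9: g [1B, align 1] → 10; +2 pad (align 4); @12: b [4B, align 4] → 16; size 16, align 4
@0: state [8B, align 8] → 8
@8: vy [7B, align 1] → 15
+1 pad (align 8)
@16: cooldown [8B, align 8] → 24
@24: target [8B, align 8] → 32
@32: y [16B, align 4] → 48
@48: ammo [2B, align 2] → 50
+2 pad (align 4)
@52: vx [4B, align 4] → 56

2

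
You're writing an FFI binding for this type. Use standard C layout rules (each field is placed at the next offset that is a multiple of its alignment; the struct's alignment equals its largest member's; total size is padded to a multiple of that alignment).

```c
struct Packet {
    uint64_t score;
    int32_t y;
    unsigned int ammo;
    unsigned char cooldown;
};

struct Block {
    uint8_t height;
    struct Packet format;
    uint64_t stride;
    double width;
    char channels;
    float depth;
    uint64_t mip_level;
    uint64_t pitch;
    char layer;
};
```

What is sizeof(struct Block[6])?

Packet: score at 0 (size 8, align 8) → ends 8; y at 8 (size 4, align 4) → ends 12; ammo at 12 (size 4, align 4) → ends 16; cooldown at 16 (size 1, align 1) → ends 17; tail pad 7 to reach multiple of 8; total 24 bytes, alignment 8
height at 0 (size 1, align 1) → ends 1
pad 7 to align 8 for format
format at 8 (size 24, align 8) → ends 32
stride at 32 (size 8, align 8) → ends 40
width at 40 (size 8, align 8) → ends 48
channels at 48 (size 1, align 1) → ends 49
pad 3 to align 4 for depth
depth at 52 (size 4, align 4) → ends 56
mip_level at 56 (size 8, align 8) → ends 64
pitch at 64 (size 8, align 8) → ends 72
layer at 72 (size 1, align 1) → ends 73
tail pad 7 to reach multiple of 8
total 80 bytes, alignment 8
array of 6: 6 × 80 = 480

480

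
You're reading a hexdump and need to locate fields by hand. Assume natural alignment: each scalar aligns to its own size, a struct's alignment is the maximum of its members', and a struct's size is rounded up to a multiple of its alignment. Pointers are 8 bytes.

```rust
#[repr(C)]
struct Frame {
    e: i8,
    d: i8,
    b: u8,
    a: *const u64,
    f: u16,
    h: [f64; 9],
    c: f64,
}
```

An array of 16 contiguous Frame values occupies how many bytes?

0..1  e  (1B, 1-aligned)
1..2  d  (1B, 1-aligned)
2..3  b  (1B, 1-aligned)
3..8  -- padding (5B)
8..16  a  (8B, 8-aligned)
16..18  f  (2B, 2-aligned)
18..24  -- padding (6B)
24..96  h  (72B, 8-aligned)
96..104  c  (8B, 8-aligned)
sizeof = 104, alignof = 8
array of 16: 16 × 104 = 1664

1664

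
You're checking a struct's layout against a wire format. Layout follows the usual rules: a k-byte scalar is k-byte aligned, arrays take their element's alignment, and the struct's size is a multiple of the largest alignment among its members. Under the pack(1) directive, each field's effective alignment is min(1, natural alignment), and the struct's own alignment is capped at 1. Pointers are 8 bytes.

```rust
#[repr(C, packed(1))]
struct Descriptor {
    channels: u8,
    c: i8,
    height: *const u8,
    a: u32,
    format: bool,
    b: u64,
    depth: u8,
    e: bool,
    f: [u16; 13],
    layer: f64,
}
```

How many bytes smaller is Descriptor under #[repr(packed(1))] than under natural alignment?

natural layout:
  channels at 0 (size 1, align 1) → ends 1
  c at 1 (size 1, align 1) → ends 2
  pad 6 to align 8 for height
  height at 8 (size 8, align 8) → ends 16
  a at 16 (size 4, align 4) → ends 20
  format at 20 (size 1, align 1) → ends 21
  pad 3 to align 8 for b
  b at 24 (size 8, align 8) → ends 32
  depth at 32 (size 1, align 1) → ends 33
  e at 33 (size 1, align 1) → ends 34
  f at 34 (size 26, align 2) → ends 60
  pad 4 to align 8 for layer
  layer at 64 (size 8, align 8) → ends 72
  total 72 bytes, alignment 8
packed(1) layout:
  channels at 0 (size 1, align 1) → ends 1
  c at 1 (size 1, align 1) → ends 2
  height at 2 (size 8, align 1) → ends 10
  a at 10 (size 4, align 1) → ends 14
  format at 14 (size 1, align 1) → ends 15
  b at 15 (size 8, align 1) → ends 23
  depth at 23 (size 1, align 1) → ends 24
  e at 24 (size 1, align 1) → ends 25
  f at 25 (size 26, align 1) → ends 51
  layer at 51 (size 8, align 1) → ends 59
  total 59 bytes, alignment 1
72 − 59 = 13

13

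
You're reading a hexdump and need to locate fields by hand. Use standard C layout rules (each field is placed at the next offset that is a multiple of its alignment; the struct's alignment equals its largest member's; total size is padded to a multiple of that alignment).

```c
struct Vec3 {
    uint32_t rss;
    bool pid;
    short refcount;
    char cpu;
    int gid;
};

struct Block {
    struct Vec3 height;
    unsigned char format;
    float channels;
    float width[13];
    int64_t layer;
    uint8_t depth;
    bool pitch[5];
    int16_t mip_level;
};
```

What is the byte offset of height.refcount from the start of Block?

6

Vec3: rss at 0 (size 4, align 4) → ends 4; pid at 4 (size 1, align 1) → ends 5; pad 1 to align 2 for refcount; refcount at 6 (size 2, align 2) → ends 8; cpu at 8 (size 1, align 1) → ends 9; pad 3 to align 4 for gid; gid at 12 (size 4, align 4) → ends 16; total 16 bytes, alignment 4
height at 0 (size 16, align 4) → ends 16
within Vec3: refcount at 6
0 + 6 = 6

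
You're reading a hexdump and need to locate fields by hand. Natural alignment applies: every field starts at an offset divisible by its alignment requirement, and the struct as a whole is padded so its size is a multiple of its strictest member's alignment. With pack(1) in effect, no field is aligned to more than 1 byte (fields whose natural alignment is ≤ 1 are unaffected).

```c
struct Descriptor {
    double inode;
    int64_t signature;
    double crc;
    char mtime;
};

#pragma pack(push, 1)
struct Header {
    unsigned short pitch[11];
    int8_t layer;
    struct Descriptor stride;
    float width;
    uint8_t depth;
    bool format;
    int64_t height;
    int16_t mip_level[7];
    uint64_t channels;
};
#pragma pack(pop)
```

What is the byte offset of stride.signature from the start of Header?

31

Descriptor: @0: inode [8B, align 8] → 8; @8: signature [8B, align 8] → 16; @16: crc [8B, align 8] → 24; @24: mtime [1B, align 1] → 25; +7 tail pad (align 8); size 32, align 8
@0: pitch [22B, align 1] → 22
@22: layer [1B, align 1] → 23
@23: stride [32B, align 1] → 55
within Descriptor: signature at 8
23 + 8 = 31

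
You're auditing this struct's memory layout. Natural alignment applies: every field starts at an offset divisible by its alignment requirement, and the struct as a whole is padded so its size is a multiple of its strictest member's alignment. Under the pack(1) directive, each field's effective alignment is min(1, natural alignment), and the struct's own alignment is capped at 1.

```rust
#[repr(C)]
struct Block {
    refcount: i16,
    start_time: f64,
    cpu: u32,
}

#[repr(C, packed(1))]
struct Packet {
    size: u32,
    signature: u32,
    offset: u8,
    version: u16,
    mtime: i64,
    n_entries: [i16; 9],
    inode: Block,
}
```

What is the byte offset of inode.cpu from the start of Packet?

53

Block: 0..2  refcount  (2B, 2-aligned); 2..8  -- padding (6B); 8..16  start_time  (8B, 8-aligned); 16..20  cpu  (4B, 4-aligned); 20..24  -- tail padding (4B); sizeof = 24, alignof = 8
0..4  size  (4B, 1-aligned)
4..8  signature  (4B, 1-aligned)
8..9  offset  (1B, 1-aligned)
9..11  version  (2B, 1-aligned)
11..19  mtime  (8B, 1-aligned)
19..37  n_entries  (18B, 1-aligned)
37..61  inode  (24B, 1-aligned)
within Block: cpu at 16
37 + 16 = 53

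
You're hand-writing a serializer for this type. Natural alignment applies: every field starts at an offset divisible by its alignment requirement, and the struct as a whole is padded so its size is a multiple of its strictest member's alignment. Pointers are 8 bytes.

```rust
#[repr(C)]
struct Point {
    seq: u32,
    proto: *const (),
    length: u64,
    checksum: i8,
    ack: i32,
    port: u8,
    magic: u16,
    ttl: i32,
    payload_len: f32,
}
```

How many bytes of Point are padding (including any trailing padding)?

12

seq at 0 (size 4, align 4) → ends 4
pad 4 to align 8 for proto
proto at 8 (size 8, align 8) → ends 16
length at 16 (size 8, align 8) → ends 24
checksum at 24 (size 1, align 1) → ends 25
pad 3 to align 4 for ack
ack at 28 (size 4, align 4) → ends 32
port at 32 (size 1, align 1) → ends 33
pad 1 to align 2 for magic
magic at 34 (size 2, align 2) → ends 36
ttl at 36 (size 4, align 4) → ends 40
payload_len at 40 (size 4, align 4) → ends 44
tail pad 4 to reach multiple of 8
total 48 bytes, alignment 8
data bytes 36, size 48 → padding 12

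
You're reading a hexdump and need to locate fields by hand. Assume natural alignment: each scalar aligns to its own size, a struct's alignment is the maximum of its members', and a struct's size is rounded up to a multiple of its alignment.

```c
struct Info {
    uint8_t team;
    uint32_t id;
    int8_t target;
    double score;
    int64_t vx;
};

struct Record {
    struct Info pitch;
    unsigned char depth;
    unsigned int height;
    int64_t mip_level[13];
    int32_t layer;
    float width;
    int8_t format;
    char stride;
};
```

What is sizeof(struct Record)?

Info: team at 0 (size 1, align 1) → ends 1; pad 3 to align 4 for id; id at 4 (size 4, align 4) → ends 8; target at 8 (size 1, align 1) → ends 9; pad 7 to align 8 for score; score at 16 (size 8, align 8) → ends 24; vx at 24 (size 8, align 8) → ends 32; total 32 bytes, alignment 8
pitch at 0 (size 32, align 8) → ends 32
depth at 32 (size 1, align 1) → ends 33
pad 3 to align 4 for height
height at 36 (size 4, align 4) → ends 40
mip_level at 40 (size 104, align 8) → ends 144
layer at 144 (size 4, align 4) → ends 148
width at 148 (size 4, align 4) → ends 152
format at 152 (size 1, align 1) → ends 153
stride at 153 (size 1, align 1) → ends 154
tail pad 6 to reach multiple of 8
total 160 bytes, alignment 8

160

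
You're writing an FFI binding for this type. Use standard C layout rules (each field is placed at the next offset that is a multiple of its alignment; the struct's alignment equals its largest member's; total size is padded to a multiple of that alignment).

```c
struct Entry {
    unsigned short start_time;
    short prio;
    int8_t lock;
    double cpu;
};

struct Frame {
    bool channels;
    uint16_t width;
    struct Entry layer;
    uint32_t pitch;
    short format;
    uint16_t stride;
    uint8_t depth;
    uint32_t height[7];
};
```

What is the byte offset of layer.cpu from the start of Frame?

Entry: @0: start_time [2B, align 2] → 2; @2: prio [2B, align 2] → 4; @4: lock [1B, align 1] → 5; +3 pad (align 8); @8: cpu [8B, align 8] → 16; size 16, align 8
@0: channels [1B, align 1] → 1
+1 pad (align 2)
@2: width [2B, align 2] → 4
+4 pad (align 8)
@8: layer [16B, align 8] → 24
within Entry: cpu at 8
8 + 8 = 16

16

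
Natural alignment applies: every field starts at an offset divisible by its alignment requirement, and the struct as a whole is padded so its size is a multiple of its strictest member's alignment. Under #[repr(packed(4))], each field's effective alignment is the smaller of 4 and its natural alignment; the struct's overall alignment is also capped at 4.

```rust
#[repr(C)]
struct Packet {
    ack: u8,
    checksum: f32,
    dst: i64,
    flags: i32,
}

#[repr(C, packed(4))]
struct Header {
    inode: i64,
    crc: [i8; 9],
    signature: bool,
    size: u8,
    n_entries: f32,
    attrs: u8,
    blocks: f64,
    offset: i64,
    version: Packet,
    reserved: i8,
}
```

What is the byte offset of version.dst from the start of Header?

52

Packet: ack at 0 (size 1, align 1) → ends 1; pad 3 to align 4 for checksum; checksum at 4 (size 4, align 4) → ends 8; dst at 8 (size 8, align 8) → ends 16; flags at 16 (size 4, align 4) → ends 20; tail pad 4 to reach multiple of 8; total 24 bytes, alignment 8
inode at 0 (size 8, align 4) → ends 8
crc at 8 (size 9, align 1) → ends 17
signature at 17 (size 1, align 1) → ends 18
size at 18 (size 1, align 1) → ends 19
pad 1 to align 4 for n_entries
n_entries at 20 (size 4, align 4) → ends 24
attrs at 24 (size 1, align 1) → ends 25
pad 3 to align 4 for blocks
blocks at 28 (size 8, align 4) → ends 36
offset at 36 (size 8, align 4) → ends 44
version at 44 (size 24, align 4) → ends 68
within Packet: dst at 8
44 + 8 = 52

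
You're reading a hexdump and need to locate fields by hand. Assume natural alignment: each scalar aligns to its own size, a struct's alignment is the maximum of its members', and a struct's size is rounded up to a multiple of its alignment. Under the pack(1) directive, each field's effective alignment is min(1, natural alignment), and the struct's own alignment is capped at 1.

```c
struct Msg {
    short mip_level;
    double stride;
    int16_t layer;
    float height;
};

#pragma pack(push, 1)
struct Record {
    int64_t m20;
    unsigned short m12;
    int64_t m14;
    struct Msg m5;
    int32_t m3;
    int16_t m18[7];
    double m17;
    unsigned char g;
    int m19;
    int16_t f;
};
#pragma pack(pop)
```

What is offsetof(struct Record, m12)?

Msg: mip_level at 0 (size 2, align 2) → ends 2; pad 6 to align 8 for stride; stride at 8 (size 8, align 8) → ends 16; layer at 16 (size 2, align 2) → ends 18; pad 2 to align 4 for height; height at 20 (size 4, align 4) → ends 24; total 24 bytes, alignment 8
m20 at 0 (size 8, align 1) → ends 8
m12 at 8 (size 2, align 1) → ends 10

8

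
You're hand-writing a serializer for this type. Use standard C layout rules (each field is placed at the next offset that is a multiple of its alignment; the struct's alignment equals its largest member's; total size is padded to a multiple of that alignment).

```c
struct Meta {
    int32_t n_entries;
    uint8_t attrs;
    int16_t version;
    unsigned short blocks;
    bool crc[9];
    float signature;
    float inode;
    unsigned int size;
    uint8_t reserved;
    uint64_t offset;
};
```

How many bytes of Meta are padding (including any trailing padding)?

9

@0: n_entries [4B, align 4] → 4
@4: attrs [1B, align 1] → 5
+1 pad (align 2)
@6: version [2B, align 2] → 8
@8: blocks [2B, align 2] → 10
@10: crc [9B, align 1] → 19
+1 pad (align 4)
@20: signature [4B, align 4] → 24
@24: inode [4B, align 4] → 28
@28: size [4B, align 4] → 32
@32: reserved [1B, align 1] → 33
+7 pad (align 8)
@40: offset [8B, align 8] → 48
size 48, align 8
data bytes 39, size 48 → padding 9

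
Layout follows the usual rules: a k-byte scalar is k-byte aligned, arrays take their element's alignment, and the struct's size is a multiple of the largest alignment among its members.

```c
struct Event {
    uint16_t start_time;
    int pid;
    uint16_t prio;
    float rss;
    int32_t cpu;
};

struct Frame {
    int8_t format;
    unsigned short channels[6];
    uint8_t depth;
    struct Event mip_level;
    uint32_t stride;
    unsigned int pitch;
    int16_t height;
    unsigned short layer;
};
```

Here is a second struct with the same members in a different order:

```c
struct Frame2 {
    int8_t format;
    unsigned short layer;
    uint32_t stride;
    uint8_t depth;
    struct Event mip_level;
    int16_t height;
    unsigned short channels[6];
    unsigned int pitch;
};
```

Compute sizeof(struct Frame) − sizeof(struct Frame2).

Event: 0..2  start_time  (2B, 2-aligned); 2..4  -- padding (2B); 4..8  pid  (4B, 4-aligned); 8..10  prio  (2B, 2-aligned); 10..12  -- padding (2B); 12..16  rss  (4B, 4-aligned); 16..20  cpu  (4B, 4-aligned); sizeof = 20, alignof = 4
0..1  format  (1B, 1-aligned)
1..2  -- padding (1B)
2..14  channels  (12B, 2-aligned)
14..15  depth  (1B, 1-aligned)
15..16  -- padding (1B)
16..36  mip_level  (20B, 4-aligned)
36..40  stride  (4B, 4-aligned)
40..44  pitch  (4B, 4-aligned)
44..46  height  (2B, 2-aligned)
46..48  layer  (2B, 2-aligned)
sizeof = 48, alignof = 4
— Frame2 —
0..1  format  (1B, 1-aligned)
1..2  -- padding (1B)
2..4  layer  (2B, 2-aligned)
4..8  stride  (4B, 4-aligned)
8..9  depth  (1B, 1-aligned)
9..12  -- padding (3B)
12..32  mip_level  (20B, 4-aligned)
32..34  height  (2B, 2-aligned)
34..46  channels  (12B, 2-aligned)
46..48  -- padding (2B)
48..52  pitch  (4B, 4-aligned)
sizeof = 52, alignof = 4
48 − 52 = -4

-4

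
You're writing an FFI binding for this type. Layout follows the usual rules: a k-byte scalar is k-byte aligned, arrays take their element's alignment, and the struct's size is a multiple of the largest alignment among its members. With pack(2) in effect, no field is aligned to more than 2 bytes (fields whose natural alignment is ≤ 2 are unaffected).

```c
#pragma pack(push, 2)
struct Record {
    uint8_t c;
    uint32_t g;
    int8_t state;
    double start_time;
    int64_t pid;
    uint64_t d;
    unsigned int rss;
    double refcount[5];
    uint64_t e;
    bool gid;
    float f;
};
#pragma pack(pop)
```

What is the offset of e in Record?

0..1  c  (1B, 1-aligned)
1..2  -- padding (1B)
2..6  g  (4B, 2-aligned)
6..7  state  (1B, 1-aligned)
7..8  -- padding (1B)
8..16  start_time  (8B, 2-aligned)
16..24  pid  (8B, 2-aligned)
24..32  d  (8B, 2-aligned)
32..36  rss  (4B, 2-aligned)
36..76  refcount  (40B, 2-aligned)
76..84  e  (8B, 2-aligned)

76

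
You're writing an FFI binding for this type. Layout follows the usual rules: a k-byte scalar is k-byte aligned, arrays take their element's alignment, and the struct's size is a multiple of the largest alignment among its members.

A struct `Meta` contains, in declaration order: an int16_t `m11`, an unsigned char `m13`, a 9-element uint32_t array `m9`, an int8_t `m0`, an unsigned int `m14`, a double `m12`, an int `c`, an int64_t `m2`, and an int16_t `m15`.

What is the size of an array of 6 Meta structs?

480

@0: m11 [2B, align 2] → 2
@2: m13 [1B, align 1] → 3
+1 pad (align 4)
@4: m9 [36B, align 4] → 40
@40: m0 [1B, align 1] → 41
+3 pad (align 4)
@44: m14 [4B, align 4] → 48
@48: m12 [8B, align 8] → 56
@56: c [4B, align 4] → 60
+4 pad (align 8)
@64: m2 [8B, align 8] → 72
@72: m15 [2B, align 2] → 74
+6 tail pad (align 8)
size 80, align 8
array of 6: 6 × 80 = 480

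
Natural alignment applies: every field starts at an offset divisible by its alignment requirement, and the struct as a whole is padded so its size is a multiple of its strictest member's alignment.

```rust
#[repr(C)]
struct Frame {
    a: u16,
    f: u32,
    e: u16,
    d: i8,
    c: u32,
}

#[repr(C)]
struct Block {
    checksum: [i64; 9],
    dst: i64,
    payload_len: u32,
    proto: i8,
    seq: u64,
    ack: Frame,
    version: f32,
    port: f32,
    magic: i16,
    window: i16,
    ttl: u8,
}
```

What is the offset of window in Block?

122

Frame: @0: a [2B, align 2] → 2; +2 pad (align 4); @4: f [4B, align 4] → 8; @8: e [2B, align 2] → 10; @10: d [1B, align 1] → 11; +1 pad (align 4); @12: c [4B, align 4] → 16; size 16, align 4
@0: checksum [72B, align 8] → 72
@72: dst [8B, align 8] → 80
@80: payload_len [4B, align 4] → 84
@84: proto [1B, align 1] → 85
+3 pad (align 8)
@88: seq [8B, align 8] → 96
@96: ack [16B, align 4] → 112
@112: version [4B, align 4] → 116
@116: port [4B, align 4] → 120
@120: magic [2B, align 2] → 122
@122: window [2B, align 2] → 124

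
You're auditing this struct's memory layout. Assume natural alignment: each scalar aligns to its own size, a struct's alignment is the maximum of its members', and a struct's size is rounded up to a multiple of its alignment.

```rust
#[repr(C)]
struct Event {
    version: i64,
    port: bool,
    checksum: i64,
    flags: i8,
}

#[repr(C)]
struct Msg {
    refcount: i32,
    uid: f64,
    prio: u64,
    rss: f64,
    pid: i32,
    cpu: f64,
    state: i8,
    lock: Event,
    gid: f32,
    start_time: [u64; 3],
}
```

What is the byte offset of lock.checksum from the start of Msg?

Event: 0..8  version  (8B, 8-aligned); 8..9  port  (1B, 1-aligned); 9..16  -- padding (7B); 16..24  checksum  (8B, 8-aligned); 24..25  flags  (1B, 1-aligned); 25..32  -- tail padding (7B); sizeof = 32, alignof = 8
0..4  refcount  (4B, 4-aligned)
4..8  -- padding (4B)
8..16  uid  (8B, 8-aligned)
16..24  prio  (8B, 8-aligned)
24..32  rss  (8B, 8-aligned)
32..36  pid  (4B, 4-aligned)
36..40  -- padding (4B)
40..48  cpu  (8B, 8-aligned)
48..49  state  (1B, 1-aligned)
49..56  -- padding (7B)
56..88  lock  (32B, 8-aligned)
within Event: checksum at 16
56 + 16 = 72

72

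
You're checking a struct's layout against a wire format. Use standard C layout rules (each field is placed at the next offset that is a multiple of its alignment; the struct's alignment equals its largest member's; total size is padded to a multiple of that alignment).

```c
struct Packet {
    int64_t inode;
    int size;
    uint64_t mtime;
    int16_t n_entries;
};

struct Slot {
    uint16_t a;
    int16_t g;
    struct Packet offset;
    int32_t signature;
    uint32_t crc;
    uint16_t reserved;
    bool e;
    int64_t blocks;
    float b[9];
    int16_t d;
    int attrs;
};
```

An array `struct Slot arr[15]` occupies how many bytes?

1680

Packet: @0: inode [8B, align 8] → 8; @8: size [4B, align 4] → 12; +4 pad (align 8); @16: mtime [8B, align 8] → 24; @24: n_entries [2B, align 2] → 26; +6 tail pad (align 8); size 32, align 8
@0: a [2B, align 2] → 2
@2: g [2B, align 2] → 4
+4 pad (align 8)
@8: offset [32B, align 8] → 40
@40: signature [4B, align 4] → 44
@44: crc [4B, align 4] → 48
@48: reserved [2B, align 2] → 50
@50: e [1B, align 1] → 51
+5 pad (align 8)
@56: blocks [8B, align 8] → 64
@64: b [36B, align 4] → 100
@100: d [2B, align 2] → 102
+2 pad (align 4)
@104: attrs [4B, align 4] → 108
+4 tail pad (align 8)
size 112, align 8
array of 15: 15 × 112 = 1680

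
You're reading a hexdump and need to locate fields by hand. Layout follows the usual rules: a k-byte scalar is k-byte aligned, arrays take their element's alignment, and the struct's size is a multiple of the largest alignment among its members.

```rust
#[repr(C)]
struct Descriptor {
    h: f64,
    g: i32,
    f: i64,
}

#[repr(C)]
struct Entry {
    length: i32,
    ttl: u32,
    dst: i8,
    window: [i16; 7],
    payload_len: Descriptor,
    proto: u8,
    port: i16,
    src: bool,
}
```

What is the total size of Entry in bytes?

Descriptor: @0: h [8B, align 8] → 8; @8: g [4B, align 4] → 12; +4 pad (align 8); @16: f [8B, align 8] → 24; size 24, align 8
@0: length [4B, align 4] → 4
@4: ttl [4B, align 4] → 8
@8: dst [1B, align 1] → 9
+1 pad (align 2)
@10: window [14B, align 2] → 24
@24: payload_len [24B, align 8] → 48
@48: proto [1B, align 1] → 49
+1 pad (align 2)
@50: port [2B, align 2] → 52
@52: src [1B, align 1] → 53
+3 tail pad (align 8)
size 56, align 8

56 bytes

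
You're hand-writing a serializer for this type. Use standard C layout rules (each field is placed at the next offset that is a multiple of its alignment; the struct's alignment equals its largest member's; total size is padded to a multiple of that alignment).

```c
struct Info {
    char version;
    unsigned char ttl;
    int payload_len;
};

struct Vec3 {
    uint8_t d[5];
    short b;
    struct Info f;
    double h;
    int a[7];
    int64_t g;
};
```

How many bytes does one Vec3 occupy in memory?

Info: @0: version [1B, align 1] → 1; @1: ttl [1B, align 1] → 2; +2 pad (align 4); @4: payload_len [4B, align 4] → 8; size 8, align 4
@0: d [5B, align 1] → 5
+1 pad (align 2)
@6: b [2B, align 2] → 8
@8: f [8B, align 4] → 16
@16: h [8B, align 8] → 24
@24: a [28B, align 4] → 52
+4 pad (align 8)
@56: g [8B, align 8] → 64
size 64, align 8

64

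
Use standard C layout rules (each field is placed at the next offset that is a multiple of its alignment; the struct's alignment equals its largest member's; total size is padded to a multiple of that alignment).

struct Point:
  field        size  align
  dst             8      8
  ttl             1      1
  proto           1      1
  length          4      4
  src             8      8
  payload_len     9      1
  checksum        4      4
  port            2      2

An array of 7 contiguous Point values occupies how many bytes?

@0: dst [8B, align 8] → 8
@8: ttl [1B, align 1] → 9
@9: proto [1B, align 1] → 10
+2 pad (align 4)
@12: length [4B, align 4] → 16
@16: src [8B, align 8] → 24
@24: payload_len [9B, align 1] → 33
+3 pad (align 4)
@36: checksum [4B, align 4] → 40
@40: port [2B, align 2] → 42
+6 tail pad (align 8)
size 48, align 8
array of 7: 7 × 48 = 336

336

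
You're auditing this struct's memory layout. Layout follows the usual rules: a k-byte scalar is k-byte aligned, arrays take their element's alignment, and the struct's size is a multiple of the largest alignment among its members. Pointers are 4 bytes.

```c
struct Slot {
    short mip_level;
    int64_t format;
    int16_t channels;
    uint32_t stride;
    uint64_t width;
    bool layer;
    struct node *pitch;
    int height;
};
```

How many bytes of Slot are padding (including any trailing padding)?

@0: mip_level [2B, align 2] → 2
+6 pad (align 8)
@8: format [8B, align 8] → 16
@16: channels [2B, align 2] → 18
+2 pad (align 4)
@20: stride [4B, align 4] → 24
@24: width [8B, align 8] → 32
@32: layer [1B, align 1] → 33
+3 pad (align 4)
@36: pitch [4B, align 4] → 40
@40: height [4B, align 4] → 44
+4 tail pad (align 8)
size 48, align 8
data bytes 33, size 48 → padding 15

15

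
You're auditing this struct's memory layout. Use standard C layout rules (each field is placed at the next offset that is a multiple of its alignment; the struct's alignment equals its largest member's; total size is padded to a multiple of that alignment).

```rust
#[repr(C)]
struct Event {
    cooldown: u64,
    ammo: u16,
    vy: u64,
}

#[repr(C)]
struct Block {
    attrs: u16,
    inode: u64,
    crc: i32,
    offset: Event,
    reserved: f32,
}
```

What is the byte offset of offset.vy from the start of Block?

Event: 0..8  cooldown  (8B, 8-aligned); 8..10  ammo  (2B, 2-aligned); 10..16  -- padding (6B); 16..24  vy  (8B, 8-aligned); sizeof = 24, alignof = 8
0..2  attrs  (2B, 2-aligned)
2..8  -- padding (6B)
8..16  inode  (8B, 8-aligned)
16..20  crc  (4B, 4-aligned)
20..24  -- padding (4B)
24..48  offset  (24B, 8-aligned)
within Event: vy at 16
24 + 16 = 40

40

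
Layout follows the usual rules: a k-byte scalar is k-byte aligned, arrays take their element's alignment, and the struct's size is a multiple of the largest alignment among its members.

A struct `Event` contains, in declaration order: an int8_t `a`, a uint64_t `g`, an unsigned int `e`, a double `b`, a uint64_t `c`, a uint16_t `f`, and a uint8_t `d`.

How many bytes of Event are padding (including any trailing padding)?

@0: a [1B, align 1] → 1
+7 pad (align 8)
@8: g [8B, align 8] → 16
@16: e [4B, align 4] → 20
+4 pad (align 8)
@24: b [8B, align 8] → 32
@32: c [8B, align 8] → 40
@40: f [2B, align 2] → 42
@42: d [1B, align 1] → 43
+5 tail pad (align 8)
size 48, align 8
data bytes 32, size 48 → padding 16

16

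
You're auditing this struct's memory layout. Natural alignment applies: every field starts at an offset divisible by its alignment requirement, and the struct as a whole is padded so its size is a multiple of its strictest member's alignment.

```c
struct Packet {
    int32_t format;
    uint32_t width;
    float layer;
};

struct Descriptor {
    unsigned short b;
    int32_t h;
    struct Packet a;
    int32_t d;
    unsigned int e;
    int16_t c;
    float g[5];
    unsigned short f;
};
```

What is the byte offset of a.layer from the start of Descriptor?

Packet: @0: format [4B, align 4] → 4; @4: width [4B, align 4] → 8; @8: layer [4B, align 4] → 12; size 12, align 4
@0: b [2B, align 2] → 2
+2 pad (align 4)
@4: h [4B, align 4] → 8
@8: a [12B, align 4] → 20
within Packet: layer at 8
8 + 8 = 16

16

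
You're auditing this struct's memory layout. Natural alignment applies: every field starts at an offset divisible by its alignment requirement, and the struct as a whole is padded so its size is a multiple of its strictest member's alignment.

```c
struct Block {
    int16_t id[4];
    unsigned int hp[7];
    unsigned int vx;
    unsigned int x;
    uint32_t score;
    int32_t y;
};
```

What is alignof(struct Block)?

4

member alignments: id=2, hp=4, vx=4, x=4, score=4, y=4
max = 4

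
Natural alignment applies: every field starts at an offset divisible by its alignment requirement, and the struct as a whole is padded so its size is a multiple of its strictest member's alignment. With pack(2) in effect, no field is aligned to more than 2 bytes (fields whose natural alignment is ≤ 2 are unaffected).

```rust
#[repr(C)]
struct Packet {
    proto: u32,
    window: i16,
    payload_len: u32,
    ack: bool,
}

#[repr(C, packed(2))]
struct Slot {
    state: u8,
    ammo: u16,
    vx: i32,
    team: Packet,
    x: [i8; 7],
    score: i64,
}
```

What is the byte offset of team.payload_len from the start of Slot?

16

Packet: 0..4  proto  (4B, 4-aligned); 4..6  window  (2B, 2-aligned); 6..8  -- padding (2B); 8..12  payload_len  (4B, 4-aligned); 12..13  ack  (1B, 1-aligned); 13..16  -- tail padding (3B); sizeof = 16, alignof = 4
0..1  state  (1B, 1-aligned)
1..2  -- padding (1B)
2..4  ammo  (2B, 2-aligned)
4..8  vx  (4B, 2-aligned)
8..24  team  (16B, 2-aligned)
within Packet: payload_len at 8
8 + 8 = 16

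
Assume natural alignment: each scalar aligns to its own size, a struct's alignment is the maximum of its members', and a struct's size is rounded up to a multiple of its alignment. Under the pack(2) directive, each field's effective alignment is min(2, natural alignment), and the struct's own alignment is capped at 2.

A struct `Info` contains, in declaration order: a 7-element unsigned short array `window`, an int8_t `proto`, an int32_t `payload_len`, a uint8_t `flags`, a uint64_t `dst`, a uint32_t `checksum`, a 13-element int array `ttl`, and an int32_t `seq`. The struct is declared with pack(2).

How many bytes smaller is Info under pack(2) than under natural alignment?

natural layout:
  window at 0 (size 14, align 2) → ends 14
  proto at 14 (size 1, align 1) → ends 15
  pad 1 to align 4 for payload_len
  payload_len at 16 (size 4, align 4) → ends 20
  flags at 20 (size 1, align 1) → ends 21
  pad 3 to align 8 for dst
  dst at 24 (size 8, align 8) → ends 32
  checksum at 32 (size 4, align 4) → ends 36
  ttl at 36 (size 52, align 4) → ends 88
  seq at 88 (size 4, align 4) → ends 92
  tail pad 4 to reach multiple of 8
  total 96 bytes, alignment 8
packed(2) layout:
  window at 0 (size 14, align 2) → ends 14
  proto at 14 (size 1, align 1) → ends 15
  pad 1 to align 2 for payload_len
  payload_len at 16 (size 4, align 2) → ends 20
  flags at 20 (size 1, align 1) → ends 21
  pad 1 to align 2 for dst
  dst at 22 (size 8, align 2) → ends 30
  checksum at 30 (size 4, align 2) → ends 34
  ttl at 34 (size 52, align 2) → ends 86
  seq at 86 (size 4, align 2) → ends 90
  total 90 bytes, alignment 2
96 − 90 = 6

6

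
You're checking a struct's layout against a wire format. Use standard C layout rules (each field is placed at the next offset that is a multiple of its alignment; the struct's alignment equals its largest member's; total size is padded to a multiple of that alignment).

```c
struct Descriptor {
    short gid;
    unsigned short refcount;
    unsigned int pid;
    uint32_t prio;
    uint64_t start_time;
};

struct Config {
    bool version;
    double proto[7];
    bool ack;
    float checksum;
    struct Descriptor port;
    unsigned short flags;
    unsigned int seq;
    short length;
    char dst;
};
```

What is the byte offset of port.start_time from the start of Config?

88

Descriptor: 0..2  gid  (2B, 2-aligned); 2..4  refcount  (2B, 2-aligned); 4..8  pid  (4B, 4-aligned); 8..12  prio  (4B, 4-aligned); 12..16  -- padding (4B); 16..24  start_time  (8B, 8-aligned); sizeof = 24, alignof = 8
0..1  version  (1B, 1-aligned)
1..8  -- padding (7B)
8..64  proto  (56B, 8-aligned)
64..65  ack  (1B, 1-aligned)
65..68  -- padding (3B)
68..72  checksum  (4B, 4-aligned)
72..96  port  (24B, 8-aligned)
within Descriptor: start_time at 16
72 + 16 = 88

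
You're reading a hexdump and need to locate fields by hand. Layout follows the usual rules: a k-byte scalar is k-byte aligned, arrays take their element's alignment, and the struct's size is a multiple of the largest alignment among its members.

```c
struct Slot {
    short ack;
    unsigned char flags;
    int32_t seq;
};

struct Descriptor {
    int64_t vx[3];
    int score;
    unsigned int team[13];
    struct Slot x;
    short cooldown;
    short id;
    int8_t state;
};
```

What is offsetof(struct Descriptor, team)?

28

Slot: 0..2  ack  (2B, 2-aligned); 2..3  flags  (1B, 1-aligned); 3..4  -- padding (1B); 4..8  seq  (4B, 4-aligned); sizeof = 8, alignof = 4
0..24  vx  (24B, 8-aligned)
24..28  score  (4B, 4-aligned)
28..80  team  (52B, 4-aligned)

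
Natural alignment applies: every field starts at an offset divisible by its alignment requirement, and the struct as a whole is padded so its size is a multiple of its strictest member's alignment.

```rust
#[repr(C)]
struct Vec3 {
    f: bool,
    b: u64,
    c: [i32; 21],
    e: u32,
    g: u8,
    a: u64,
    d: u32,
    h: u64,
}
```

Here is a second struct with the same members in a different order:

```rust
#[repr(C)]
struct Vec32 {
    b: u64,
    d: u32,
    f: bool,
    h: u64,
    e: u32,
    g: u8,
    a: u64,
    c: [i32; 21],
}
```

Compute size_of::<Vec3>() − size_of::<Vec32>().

8

@0: f [1B, align 1] → 1
+7 pad (align 8)
@8: b [8B, align 8] → 16
@16: c [84B, align 4] → 100
@100: e [4B, align 4] → 104
@104: g [1B, align 1] → 105
+7 pad (align 8)
@112: a [8B, align 8] → 120
@120: d [4B, align 4] → 124
+4 pad (align 8)
@128: h [8B, align 8] → 136
size 136, align 8
— Vec32 —
@0: b [8B, align 8] → 8
@8: d [4B, align 4] → 12
@12: f [1B, align 1] → 13
+3 pad (align 8)
@16: h [8B, align 8] → 24
@24: e [4B, align 4] → 28
@28: g [1B, align 1] → 29
+3 pad (align 8)
@32: a [8B, align 8] → 40
@40: c [84B, align 4] → 124
+4 tail pad (align 8)
size 128, align 8
136 − 128 = 8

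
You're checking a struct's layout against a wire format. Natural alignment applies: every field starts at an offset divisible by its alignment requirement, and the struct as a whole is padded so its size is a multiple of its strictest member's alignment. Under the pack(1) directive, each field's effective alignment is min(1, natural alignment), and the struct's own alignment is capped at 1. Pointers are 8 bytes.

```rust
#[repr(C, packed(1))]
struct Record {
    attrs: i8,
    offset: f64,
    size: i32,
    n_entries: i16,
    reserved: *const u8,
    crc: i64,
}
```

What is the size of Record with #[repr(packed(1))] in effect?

31

0..1  attrs  (1B, 1-aligned)
1..9  offset  (8B, 1-aligned)
9..13  size  (4B, 1-aligned)
13..15  n_entries  (2B, 1-aligned)
15..23  reserved  (8B, 1-aligned)
23..31  crc  (8B, 1-aligned)
sizeof = 31, alignof = 1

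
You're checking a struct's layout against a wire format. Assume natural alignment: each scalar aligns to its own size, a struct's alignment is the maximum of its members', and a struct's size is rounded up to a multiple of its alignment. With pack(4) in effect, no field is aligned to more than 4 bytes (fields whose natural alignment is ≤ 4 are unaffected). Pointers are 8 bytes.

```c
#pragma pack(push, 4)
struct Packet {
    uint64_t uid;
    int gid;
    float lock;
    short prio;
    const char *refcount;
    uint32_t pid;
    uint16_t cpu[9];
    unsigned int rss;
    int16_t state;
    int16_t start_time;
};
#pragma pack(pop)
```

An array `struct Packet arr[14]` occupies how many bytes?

uid at 0 (size 8, align 4) → ends 8
gid at 8 (size 4, align 4) → ends 12
lock at 12 (size 4, align 4) → ends 16
prio at 16 (size 2, align 2) → ends 18
pad 2 to align 4 for refcount
refcount at 20 (size 8, align 4) → ends 28
pid at 28 (size 4, align 4) → ends 32
cpu at 32 (size 18, align 2) → ends 50
pad 2 to align 4 for rss
rss at 52 (size 4, align 4) → ends 56
state at 56 (size 2, align 2) → ends 58
start_time at 58 (size 2, align 2) → ends 60
total 60 bytes, alignment 4
array of 14: 14 × 60 = 840

840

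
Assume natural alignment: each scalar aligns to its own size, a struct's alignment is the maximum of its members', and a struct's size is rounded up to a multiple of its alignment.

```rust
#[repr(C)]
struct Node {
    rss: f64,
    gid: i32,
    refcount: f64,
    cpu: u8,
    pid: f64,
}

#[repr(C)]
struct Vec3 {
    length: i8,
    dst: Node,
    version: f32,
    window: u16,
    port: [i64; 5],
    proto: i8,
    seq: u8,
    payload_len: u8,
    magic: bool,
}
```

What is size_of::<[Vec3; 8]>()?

832

Node: rss at 0 (size 8, align 8) → ends 8; gid at 8 (size 4, align 4) → ends 12; pad 4 to align 8 for refcount; refcount at 16 (size 8, align 8) → ends 24; cpu at 24 (size 1, align 1) → ends 25; pad 7 to align 8 for pid; pid at 32 (size 8, align 8) → ends 40; total 40 bytes, alignment 8
length at 0 (size 1, align 1) → ends 1
pad 7 to align 8 for dst
dst at 8 (size 40, align 8) → ends 48
version at 48 (size 4, align 4) → ends 52
window at 52 (size 2, align 2) → ends 54
pad 2 to align 8 for port
port at 56 (size 40, align 8) → ends 96
proto at 96 (size 1, align 1) → ends 97
seq at 97 (size 1, align 1) → ends 98
payload_len at 98 (size 1, align 1) → ends 99
magic at 99 (size 1, align 1) → ends 100
tail pad 4 to reach multiple of 8
total 104 bytes, alignment 8
array of 8: 8 × 104 = 832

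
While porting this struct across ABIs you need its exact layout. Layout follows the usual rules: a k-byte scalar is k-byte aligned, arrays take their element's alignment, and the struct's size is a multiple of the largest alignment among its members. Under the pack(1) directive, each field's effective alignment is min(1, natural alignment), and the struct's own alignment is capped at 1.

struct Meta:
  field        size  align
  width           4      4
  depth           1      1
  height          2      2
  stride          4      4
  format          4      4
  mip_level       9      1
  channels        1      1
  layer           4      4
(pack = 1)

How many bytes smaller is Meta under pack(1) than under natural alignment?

3

natural layout:
  @0: width [4B, align 4] → 4
  @4: depth [1B, align 1] → 5
  +1 pad (align 2)
  @6: height [2B, align 2] → 8
  @8: stride [4B, align 4] → 12
  @12: format [4B, align 4] → 16
  @16: mip_level [9B, align 1] → 25
  @25: channels [1B, align 1] → 26
  +2 pad (align 4)
  @28: layer [4B, align 4] → 32
  size 32, align 4
packed(1) layout:
  @0: width [4B, align 1] → 4
  @4: depth [1B, align 1] → 5
  @5: height [2B, align 1] → 7
  @7: stride [4B, align 1] → 11
  @11: format [4B, align 1] → 15
  @15: mip_level [9B, align 1] → 24
  @24: channels [1B, align 1] → 25
  @25: layer [4B, align 1] → 29
  size 29, align 1
32 − 29 = 3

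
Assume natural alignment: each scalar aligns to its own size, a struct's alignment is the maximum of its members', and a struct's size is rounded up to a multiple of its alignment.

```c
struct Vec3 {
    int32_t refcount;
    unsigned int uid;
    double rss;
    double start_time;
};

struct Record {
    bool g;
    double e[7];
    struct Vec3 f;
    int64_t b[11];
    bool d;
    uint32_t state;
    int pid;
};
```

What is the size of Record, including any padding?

Vec3: refcount at 0 (size 4, align 4) → ends 4; uid at 4 (size 4, align 4) → ends 8; rss at 8 (size 8, align 8) → ends 16; start_time at 16 (size 8, align 8) → ends 24; total 24 bytes, alignment 8
g at 0 (size 1, align 1) → ends 1
pad 7 to align 8 for e
e at 8 (size 56, align 8) → ends 64
f at 64 (size 24, align 8) → ends 88
b at 88 (size 88, align 8) → ends 176
d at 176 (size 1, align 1) → ends 177
pad 3 to align 4 for state
state at 180 (size 4, align 4) → ends 184
pid at 184 (size 4, align 4) → ends 188
tail pad 4 to reach multiple of 8
total 192 bytes, alignment 8

192 bytes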